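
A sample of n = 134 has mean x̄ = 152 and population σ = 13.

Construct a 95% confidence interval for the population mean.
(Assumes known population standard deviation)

Confidence level: 95%, α = 0.05
z_0.025 = 1.960
SE = σ/√n = 13/√134 = 1.1230
Margin of error = 1.960 × 1.1230 = 2.2011
CI: x̄ ± margin = 152 ± 2.2011
CI: (149.7989, 154.2011)

Answer: (149.7989, 154.2011)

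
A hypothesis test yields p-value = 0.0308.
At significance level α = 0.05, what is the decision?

Compare p-value to α:
0.0308 < 0.05
Decision: reject H₀

Answer: reject H₀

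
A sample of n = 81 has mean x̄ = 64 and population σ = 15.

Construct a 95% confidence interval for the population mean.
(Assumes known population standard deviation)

Confidence level: 95%, α = 0.05
z_0.025 = 1.960
SE = σ/√n = 15/√81 = 1.6667
Margin of error = 1.960 × 1.6667 = 3.2667
CI: x̄ ± margin = 64 ± 3.2667
CI: (60.7333, 67.2667)

Answer: (60.7333, 67.2667)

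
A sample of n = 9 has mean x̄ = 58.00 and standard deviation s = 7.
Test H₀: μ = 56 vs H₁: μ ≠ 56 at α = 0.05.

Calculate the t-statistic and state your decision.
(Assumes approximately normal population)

Answer: t = 0.8572, fail to reject H₀

Derivation:
df = n - 1 = 8
SE = s/√n = 7/√9 = 2.3333
t = (x̄ - μ₀)/SE = (58.00 - 56)/2.3333 = 0.8572
Critical value: t_{0.025,8} = ±2.306
p-value ≈ 0.4163
Decision: fail to reject H₀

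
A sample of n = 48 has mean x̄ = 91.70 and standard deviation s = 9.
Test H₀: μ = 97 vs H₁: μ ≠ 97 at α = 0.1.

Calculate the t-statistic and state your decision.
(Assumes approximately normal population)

df = n - 1 = 47
SE = s/√n = 9/√48 = 1.2990
t = (x̄ - μ₀)/SE = (91.70 - 97)/1.2990 = -4.0801
Critical value: t_{0.05,47} = ±1.678
p-value ≈ 0.0002
Decision: reject H₀

Answer: t = -4.0801, reject H₀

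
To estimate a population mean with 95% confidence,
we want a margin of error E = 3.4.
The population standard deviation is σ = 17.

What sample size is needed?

Answer: n = 97

Derivation:
z_0.025 = 1.960
n = (z×σ/E)² = (1.960×17/3.4)²
n = 96.0400
Round up: n = 97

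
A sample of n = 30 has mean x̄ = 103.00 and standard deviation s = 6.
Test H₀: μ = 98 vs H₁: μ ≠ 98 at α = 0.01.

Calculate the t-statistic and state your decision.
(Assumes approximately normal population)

df = n - 1 = 29
SE = s/√n = 6/√30 = 1.0954
t = (x̄ - μ₀)/SE = (103.00 - 98)/1.0954 = 4.5645
Critical value: t_{0.005,29} = ±2.756
p-value ≈ 0.0001
Decision: reject H₀

Answer: t = 4.5645, reject H₀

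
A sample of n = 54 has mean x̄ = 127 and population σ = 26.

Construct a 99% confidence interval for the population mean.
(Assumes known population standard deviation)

Answer: (117.8856, 136.1144)

Derivation:
Confidence level: 99%, α = 0.01
z_0.005 = 2.576
SE = σ/√n = 26/√54 = 3.5382
Margin of error = 2.576 × 3.5382 = 9.1144
CI: x̄ ± margin = 127 ± 9.1144
CI: (117.8856, 136.1144)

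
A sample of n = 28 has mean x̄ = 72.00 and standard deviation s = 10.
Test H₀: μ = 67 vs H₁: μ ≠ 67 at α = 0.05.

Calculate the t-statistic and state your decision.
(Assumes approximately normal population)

df = n - 1 = 27
SE = s/√n = 10/√28 = 1.8898
t = (x̄ - μ₀)/SE = (72.00 - 67)/1.8898 = 2.6458
Critical value: t_{0.025,27} = ±2.052
p-value ≈ 0.0134
Decision: reject H₀

Answer: t = 2.6458, reject H₀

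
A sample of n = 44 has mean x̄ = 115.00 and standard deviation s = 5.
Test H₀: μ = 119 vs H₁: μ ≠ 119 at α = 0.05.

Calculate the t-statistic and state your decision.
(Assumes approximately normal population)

Answer: t = -5.3064, reject H₀

Derivation:
df = n - 1 = 43
SE = s/√n = 5/√44 = 0.7538
t = (x̄ - μ₀)/SE = (115.00 - 119)/0.7538 = -5.3064
Critical value: t_{0.025,43} = ±2.017
p-value < 0.0001
Decision: reject H₀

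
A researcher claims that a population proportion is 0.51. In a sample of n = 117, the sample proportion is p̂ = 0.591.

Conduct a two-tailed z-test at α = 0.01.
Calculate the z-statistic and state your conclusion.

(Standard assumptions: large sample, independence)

H₀: p = 0.51, H₁: p ≠ 0.51
Standard error: SE = √(p₀(1-p₀)/n) = √(0.51×0.49/117) = 0.046216
z-statistic: z = (p̂ - p₀)/SE = (0.591 - 0.51)/0.046216 = 1.7526
Critical value: z_0.005 = ±2.576
p-value = 0.0797
Decision: fail to reject H₀ at α = 0.01

Answer: z = 1.7526, fail to reject H₀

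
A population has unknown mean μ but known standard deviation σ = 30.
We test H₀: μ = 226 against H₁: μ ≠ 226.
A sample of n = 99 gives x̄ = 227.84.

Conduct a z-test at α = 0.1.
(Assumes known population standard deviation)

Standard error: SE = σ/√n = 30/√99 = 3.0151
z-statistic: z = (x̄ - μ₀)/SE = (227.84 - 226)/3.0151 = 0.6103
Critical value: ±1.645
p-value = 0.5417
Decision: fail to reject H₀

Answer: z = 0.6103, fail to reject H₀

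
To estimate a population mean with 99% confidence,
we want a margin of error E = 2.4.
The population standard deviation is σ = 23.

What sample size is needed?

z_0.005 = 2.576
n = (z×σ/E)² = (2.576×23/2.4)²
n = 609.4315
Round up: n = 610

Answer: n = 610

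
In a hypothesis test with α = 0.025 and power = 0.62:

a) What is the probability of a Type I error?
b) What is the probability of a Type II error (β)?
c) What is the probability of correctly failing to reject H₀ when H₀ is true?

Answer: a) 0.025, b) 0.38, c) 0.975

Derivation:
a) Type I error probability = α = 0.025
b) Power = P(reject H₀ | H₁ true) = 1 - β = 0.62, so Type II error probability = β = 1 - Power = 0.38
c) P(fail to reject H₀ | H₀ true) = 1 - α = 0.975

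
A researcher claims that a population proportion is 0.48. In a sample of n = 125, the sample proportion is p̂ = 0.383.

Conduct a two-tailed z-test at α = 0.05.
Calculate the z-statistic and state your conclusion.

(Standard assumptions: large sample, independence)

Answer: z = -2.1707, reject H₀

Derivation:
H₀: p = 0.48, H₁: p ≠ 0.48
Standard error: SE = √(p₀(1-p₀)/n) = √(0.48×0.52/125) = 0.044686
z-statistic: z = (p̂ - p₀)/SE = (0.383 - 0.48)/0.044686 = -2.1707
Critical value: z_0.025 = ±1.960
p-value = 0.0300
Decision: reject H₀ at α = 0.05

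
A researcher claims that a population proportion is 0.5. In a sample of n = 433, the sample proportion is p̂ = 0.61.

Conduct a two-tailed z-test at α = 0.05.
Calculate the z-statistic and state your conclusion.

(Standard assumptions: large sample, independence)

H₀: p = 0.5, H₁: p ≠ 0.5
Standard error: SE = √(p₀(1-p₀)/n) = √(0.5×0.5/433) = 0.024028
z-statistic: z = (p̂ - p₀)/SE = (0.61 - 0.5)/0.024028 = 4.5780
Critical value: z_0.025 = ±1.960
p-value < 0.0001
Decision: reject H₀ at α = 0.05

Answer: z = 4.5780, reject H₀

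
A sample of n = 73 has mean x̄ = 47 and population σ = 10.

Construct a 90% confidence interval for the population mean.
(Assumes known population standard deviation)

Confidence level: 90%, α = 0.1
z_0.05 = 1.645
SE = σ/√n = 10/√73 = 1.1704
Margin of error = 1.645 × 1.1704 = 1.9253
CI: x̄ ± margin = 47 ± 1.9253
CI: (45.0747, 48.9253)

Answer: (45.0747, 48.9253)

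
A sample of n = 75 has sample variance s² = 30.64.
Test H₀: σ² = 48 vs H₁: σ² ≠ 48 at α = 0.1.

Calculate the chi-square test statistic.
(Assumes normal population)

Answer: χ² = 47.2367, reject H₀

Derivation:
df = n - 1 = 74
χ² = (n-1)s²/σ₀² = 74×30.64/48 = 47.2367
Critical values: χ²_{0.95,74} = 55.189, χ²_{0.05,74} = 95.081
Rejection region: χ² < 55.189 or χ² > 95.081
Decision: reject H₀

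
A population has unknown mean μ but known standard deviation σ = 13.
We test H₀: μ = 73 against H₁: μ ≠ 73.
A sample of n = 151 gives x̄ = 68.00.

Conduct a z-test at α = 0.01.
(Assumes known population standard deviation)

Answer: z = -4.7263, reject H₀

Derivation:
Standard error: SE = σ/√n = 13/√151 = 1.0579
z-statistic: z = (x̄ - μ₀)/SE = (68.00 - 73)/1.0579 = -4.7263
Critical value: ±2.576
p-value < 0.0001
Decision: reject H₀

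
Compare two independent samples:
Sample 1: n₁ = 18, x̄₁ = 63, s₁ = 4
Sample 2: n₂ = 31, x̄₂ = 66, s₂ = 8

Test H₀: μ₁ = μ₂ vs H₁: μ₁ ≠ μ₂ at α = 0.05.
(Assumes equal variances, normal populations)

Pooled variance: s²_p = [17×4² + 30×8²]/(47) = 46.6383
s_p = 6.8292
SE = s_p×√(1/n₁ + 1/n₂) = 6.8292×√(1/18 + 1/31) = 2.0237
t = (x̄₁ - x̄₂)/SE = (63 - 66)/2.0237 = -1.4824
df = 47, t-critical = ±2.012
Decision: fail to reject H₀

Answer: t = -1.4824, fail to reject H₀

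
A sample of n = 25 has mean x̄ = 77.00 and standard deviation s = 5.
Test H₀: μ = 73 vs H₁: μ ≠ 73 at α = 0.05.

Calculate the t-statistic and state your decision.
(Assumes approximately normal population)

df = n - 1 = 24
SE = s/√n = 5/√25 = 1.0000
t = (x̄ - μ₀)/SE = (77.00 - 73)/1.0000 = 4.0000
Critical value: t_{0.025,24} = ±2.064
p-value ≈ 0.0005
Decision: reject H₀

Answer: t = 4.0000, reject H₀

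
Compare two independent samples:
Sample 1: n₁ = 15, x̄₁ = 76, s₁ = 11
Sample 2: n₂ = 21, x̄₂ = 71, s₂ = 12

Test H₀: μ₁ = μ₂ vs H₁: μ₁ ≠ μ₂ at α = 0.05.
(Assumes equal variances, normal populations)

Pooled variance: s²_p = [14×11² + 20×12²]/(34) = 134.5294
s_p = 11.5987
SE = s_p×√(1/n₁ + 1/n₂) = 11.5987×√(1/15 + 1/21) = 3.9211
t = (x̄₁ - x̄₂)/SE = (76 - 71)/3.9211 = 1.2752
df = 34, t-critical = ±2.032
Decision: fail to reject H₀

Answer: t = 1.2752, fail to reject H₀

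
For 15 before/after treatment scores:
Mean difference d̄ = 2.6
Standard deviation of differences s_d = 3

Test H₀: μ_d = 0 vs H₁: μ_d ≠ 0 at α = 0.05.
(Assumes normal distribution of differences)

df = n - 1 = 14
SE = s_d/√n = 3/√15 = 0.7746
t = d̄/SE = 2.6/0.7746 = 3.3566
Critical value: t_{0.025,14} = ±2.145
p-value ≈ 0.0047
Decision: reject H₀

Answer: t = 3.3566, reject H₀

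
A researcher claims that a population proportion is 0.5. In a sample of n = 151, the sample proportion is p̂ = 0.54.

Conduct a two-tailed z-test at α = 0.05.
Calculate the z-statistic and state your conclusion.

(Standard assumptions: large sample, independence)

Answer: z = 0.9831, fail to reject H₀

Derivation:
H₀: p = 0.5, H₁: p ≠ 0.5
Standard error: SE = √(p₀(1-p₀)/n) = √(0.5×0.5/151) = 0.040689
z-statistic: z = (p̂ - p₀)/SE = (0.54 - 0.5)/0.040689 = 0.9831
Critical value: z_0.025 = ±1.960
p-value = 0.3256
Decision: fail to reject H₀ at α = 0.05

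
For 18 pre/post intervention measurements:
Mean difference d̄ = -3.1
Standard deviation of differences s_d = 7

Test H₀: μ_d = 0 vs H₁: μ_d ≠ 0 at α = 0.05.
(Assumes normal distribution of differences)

Answer: t = -1.8789, fail to reject H₀

Derivation:
df = n - 1 = 17
SE = s_d/√n = 7/√18 = 1.6499
t = d̄/SE = -3.1/1.6499 = -1.8789
Critical value: t_{0.025,17} = ±2.110
p-value ≈ 0.0775
Decision: fail to reject H₀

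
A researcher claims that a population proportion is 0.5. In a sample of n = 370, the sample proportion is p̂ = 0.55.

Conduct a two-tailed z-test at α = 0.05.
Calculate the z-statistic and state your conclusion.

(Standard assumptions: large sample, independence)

H₀: p = 0.5, H₁: p ≠ 0.5
Standard error: SE = √(p₀(1-p₀)/n) = √(0.5×0.5/370) = 0.025994
z-statistic: z = (p̂ - p₀)/SE = (0.55 - 0.5)/0.025994 = 1.9235
Critical value: z_0.025 = ±1.960
p-value = 0.0544
Decision: fail to reject H₀ at α = 0.05

Answer: z = 1.9235, fail to reject H₀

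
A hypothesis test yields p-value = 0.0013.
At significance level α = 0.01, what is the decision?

Answer: reject H₀

Derivation:
Compare p-value to α:
0.0013 < 0.01
Decision: reject H₀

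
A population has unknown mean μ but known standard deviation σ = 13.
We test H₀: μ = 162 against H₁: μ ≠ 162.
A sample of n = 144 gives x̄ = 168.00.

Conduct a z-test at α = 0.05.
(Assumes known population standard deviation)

Answer: z = 5.5386, reject H₀

Derivation:
Standard error: SE = σ/√n = 13/√144 = 1.0833
z-statistic: z = (x̄ - μ₀)/SE = (168.00 - 162)/1.0833 = 5.5386
Critical value: ±1.960
p-value < 0.0001
Decision: reject H₀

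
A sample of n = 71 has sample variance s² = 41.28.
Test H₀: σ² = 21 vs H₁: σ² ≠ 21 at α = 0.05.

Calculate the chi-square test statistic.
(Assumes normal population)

Answer: χ² = 137.6000, reject H₀

Derivation:
df = n - 1 = 70
χ² = (n-1)s²/σ₀² = 70×41.28/21 = 137.6000
Critical values: χ²_{0.975,70} = 48.758, χ²_{0.025,70} = 95.023
Rejection region: χ² < 48.758 or χ² > 95.023
Decision: reject H₀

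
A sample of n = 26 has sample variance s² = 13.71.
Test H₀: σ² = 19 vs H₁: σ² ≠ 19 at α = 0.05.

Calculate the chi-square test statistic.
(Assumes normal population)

df = n - 1 = 25
χ² = (n-1)s²/σ₀² = 25×13.71/19 = 18.0395
Critical values: χ²_{0.975,25} = 13.120, χ²_{0.025,25} = 40.646
Rejection region: χ² < 13.120 or χ² > 40.646
Decision: fail to reject H₀

Answer: χ² = 18.0395, fail to reject H₀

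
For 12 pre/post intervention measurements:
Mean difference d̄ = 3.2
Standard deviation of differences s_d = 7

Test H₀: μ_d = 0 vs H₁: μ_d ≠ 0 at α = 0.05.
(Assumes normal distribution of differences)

df = n - 1 = 11
SE = s_d/√n = 7/√12 = 2.0207
t = d̄/SE = 3.2/2.0207 = 1.5836
Critical value: t_{0.025,11} = ±2.201
p-value ≈ 0.1416
Decision: fail to reject H₀

Answer: t = 1.5836, fail to reject H₀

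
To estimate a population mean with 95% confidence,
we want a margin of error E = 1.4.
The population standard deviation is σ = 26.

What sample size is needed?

Answer: n = 1325

Derivation:
z_0.025 = 1.960
n = (z×σ/E)² = (1.960×26/1.4)²
n = 1324.9600
Round up: n = 1325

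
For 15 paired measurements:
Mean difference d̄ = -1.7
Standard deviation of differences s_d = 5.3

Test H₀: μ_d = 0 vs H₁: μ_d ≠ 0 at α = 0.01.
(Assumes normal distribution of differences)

Answer: t = -1.2422, fail to reject H₀

Derivation:
df = n - 1 = 14
SE = s_d/√n = 5.3/√15 = 1.3685
t = d̄/SE = -1.7/1.3685 = -1.2422
Critical value: t_{0.005,14} = ±2.977
p-value ≈ 0.2346
Decision: fail to reject H₀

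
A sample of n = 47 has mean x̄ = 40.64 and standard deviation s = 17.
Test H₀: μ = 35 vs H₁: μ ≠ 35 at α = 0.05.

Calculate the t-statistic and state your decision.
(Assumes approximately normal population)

df = n - 1 = 46
SE = s/√n = 17/√47 = 2.4797
t = (x̄ - μ₀)/SE = (40.64 - 35)/2.4797 = 2.2745
Critical value: t_{0.025,46} = ±2.013
p-value ≈ 0.0276
Decision: reject H₀

Answer: t = 2.2745, reject H₀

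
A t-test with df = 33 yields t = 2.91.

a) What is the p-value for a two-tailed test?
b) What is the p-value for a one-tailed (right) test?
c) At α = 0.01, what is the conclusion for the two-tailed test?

Answer: a) 0.0064, b) 0.0032, c) reject H₀

Derivation:
Using t-distribution with df = 33:
a) Two-tailed: p = 2×P(T > 2.91) = 0.0064
b) One-tailed: p = P(T > 2.91) = 0.0032
c) 0.0064 < 0.01, reject H₀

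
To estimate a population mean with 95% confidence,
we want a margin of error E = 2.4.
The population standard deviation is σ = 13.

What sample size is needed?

z_0.025 = 1.960
n = (z×σ/E)² = (1.960×13/2.4)²
n = 112.7136
Round up: n = 113

Answer: n = 113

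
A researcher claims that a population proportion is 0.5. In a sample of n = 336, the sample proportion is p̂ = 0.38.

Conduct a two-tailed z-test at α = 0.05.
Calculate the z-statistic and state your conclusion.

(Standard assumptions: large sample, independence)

Answer: z = -4.3993, reject H₀

Derivation:
H₀: p = 0.5, H₁: p ≠ 0.5
Standard error: SE = √(p₀(1-p₀)/n) = √(0.5×0.5/336) = 0.027277
z-statistic: z = (p̂ - p₀)/SE = (0.38 - 0.5)/0.027277 = -4.3993
Critical value: z_0.025 = ±1.960
p-value < 0.0001
Decision: reject H₀ at α = 0.05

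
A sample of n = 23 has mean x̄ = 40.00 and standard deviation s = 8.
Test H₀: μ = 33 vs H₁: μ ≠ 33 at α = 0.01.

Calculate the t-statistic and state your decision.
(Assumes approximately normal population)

df = n - 1 = 22
SE = s/√n = 8/√23 = 1.6681
t = (x̄ - μ₀)/SE = (40.00 - 33)/1.6681 = 4.1964
Critical value: t_{0.005,22} = ±2.819
p-value ≈ 0.0004
Decision: reject H₀

Answer: t = 4.1964, reject H₀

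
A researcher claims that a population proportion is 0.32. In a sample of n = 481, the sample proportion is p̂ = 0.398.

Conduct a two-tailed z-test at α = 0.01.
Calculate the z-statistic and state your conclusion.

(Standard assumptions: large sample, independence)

Answer: z = 3.6673, reject H₀

Derivation:
H₀: p = 0.32, H₁: p ≠ 0.32
Standard error: SE = √(p₀(1-p₀)/n) = √(0.32×0.68/481) = 0.021269
z-statistic: z = (p̂ - p₀)/SE = (0.398 - 0.32)/0.021269 = 3.6673
Critical value: z_0.005 = ±2.576
p-value = 0.0002
Decision: reject H₀ at α = 0.01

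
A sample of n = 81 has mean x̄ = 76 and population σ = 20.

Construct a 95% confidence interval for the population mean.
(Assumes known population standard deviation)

Confidence level: 95%, α = 0.05
z_0.025 = 1.960
SE = σ/√n = 20/√81 = 2.2222
Margin of error = 1.960 × 2.2222 = 4.3555
CI: x̄ ± margin = 76 ± 4.3555
CI: (71.6445, 80.3555)

Answer: (71.6445, 80.3555)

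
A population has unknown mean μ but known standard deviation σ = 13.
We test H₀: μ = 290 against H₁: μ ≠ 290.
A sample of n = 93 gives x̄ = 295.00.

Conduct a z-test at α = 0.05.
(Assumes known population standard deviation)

Answer: z = 3.7092, reject H₀

Derivation:
Standard error: SE = σ/√n = 13/√93 = 1.3480
z-statistic: z = (x̄ - μ₀)/SE = (295.00 - 290)/1.3480 = 3.7092
Critical value: ±1.960
p-value = 0.0002
Decision: reject H₀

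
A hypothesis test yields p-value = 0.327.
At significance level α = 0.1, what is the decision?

Answer: fail to reject H₀

Derivation:
Compare p-value to α:
0.327 ≥ 0.1
Decision: fail to reject H₀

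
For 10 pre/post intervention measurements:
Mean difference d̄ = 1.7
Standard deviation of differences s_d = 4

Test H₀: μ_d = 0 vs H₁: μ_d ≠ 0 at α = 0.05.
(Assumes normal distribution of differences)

df = n - 1 = 9
SE = s_d/√n = 4/√10 = 1.2649
t = d̄/SE = 1.7/1.2649 = 1.3440
Critical value: t_{0.025,9} = ±2.262
p-value ≈ 0.2118
Decision: fail to reject H₀

Answer: t = 1.3440, fail to reject H₀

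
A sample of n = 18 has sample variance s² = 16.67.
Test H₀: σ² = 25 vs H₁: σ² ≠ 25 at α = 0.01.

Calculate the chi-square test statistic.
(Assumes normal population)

df = n - 1 = 17
χ² = (n-1)s²/σ₀² = 17×16.67/25 = 11.3356
Critical values: χ²_{0.995,17} = 5.697, χ²_{0.005,17} = 35.718
Rejection region: χ² < 5.697 or χ² > 35.718
Decision: fail to reject H₀

Answer: χ² = 11.3356, fail to reject H₀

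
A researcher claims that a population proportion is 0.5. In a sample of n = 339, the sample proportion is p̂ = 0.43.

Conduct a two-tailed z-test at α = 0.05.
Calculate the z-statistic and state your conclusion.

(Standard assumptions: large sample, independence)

Answer: z = -2.5777, reject H₀

Derivation:
H₀: p = 0.5, H₁: p ≠ 0.5
Standard error: SE = √(p₀(1-p₀)/n) = √(0.5×0.5/339) = 0.027156
z-statistic: z = (p̂ - p₀)/SE = (0.43 - 0.5)/0.027156 = -2.5777
Critical value: z_0.025 = ±1.960
p-value = 0.0099
Decision: reject H₀ at α = 0.05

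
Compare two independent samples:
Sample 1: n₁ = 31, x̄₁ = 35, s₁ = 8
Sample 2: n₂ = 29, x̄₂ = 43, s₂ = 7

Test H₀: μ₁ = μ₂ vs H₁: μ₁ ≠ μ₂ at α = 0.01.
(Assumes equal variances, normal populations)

Answer: t = -4.1104, reject H₀

Derivation:
Pooled variance: s²_p = [30×8² + 28×7²]/(58) = 56.7586
s_p = 7.5338
SE = s_p×√(1/n₁ + 1/n₂) = 7.5338×√(1/31 + 1/29) = 1.9463
t = (x̄₁ - x̄₂)/SE = (35 - 43)/1.9463 = -4.1104
df = 58, t-critical = ±2.663
Decision: reject H₀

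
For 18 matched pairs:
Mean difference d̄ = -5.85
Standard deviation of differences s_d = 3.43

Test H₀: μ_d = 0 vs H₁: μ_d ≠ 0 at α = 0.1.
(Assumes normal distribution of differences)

Answer: t = -7.2356, reject H₀

Derivation:
df = n - 1 = 17
SE = s_d/√n = 3.43/√18 = 0.8085
t = d̄/SE = -5.85/0.8085 = -7.2356
Critical value: t_{0.05,17} = ±1.740
p-value < 0.0001
Decision: reject H₀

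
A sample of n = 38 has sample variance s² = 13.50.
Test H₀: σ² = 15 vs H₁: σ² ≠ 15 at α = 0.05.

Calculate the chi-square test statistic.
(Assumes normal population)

Answer: χ² = 33.3000, fail to reject H₀

Derivation:
df = n - 1 = 37
χ² = (n-1)s²/σ₀² = 37×13.50/15 = 33.3000
Critical values: χ²_{0.975,37} = 22.106, χ²_{0.025,37} = 55.668
Rejection region: χ² < 22.106 or χ² > 55.668
Decision: fail to reject H₀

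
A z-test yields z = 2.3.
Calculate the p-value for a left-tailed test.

For z = 2.3:
p = P(Z < 2.3) = Φ(2.3) = 0.9893

Answer: p-value ≈ 0.9893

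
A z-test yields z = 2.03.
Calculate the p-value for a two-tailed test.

Answer: p-value ≈ 0.0424

Derivation:
For z = 2.03:
p = 2×P(Z > |2.03|) = 2×(1 - Φ(2.03)) = 0.0424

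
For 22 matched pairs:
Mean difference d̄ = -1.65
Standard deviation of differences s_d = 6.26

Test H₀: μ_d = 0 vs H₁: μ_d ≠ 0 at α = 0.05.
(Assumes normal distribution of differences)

Answer: t = -1.2363, fail to reject H₀

Derivation:
df = n - 1 = 21
SE = s_d/√n = 6.26/√22 = 1.3346
t = d̄/SE = -1.65/1.3346 = -1.2363
Critical value: t_{0.025,21} = ±2.080
p-value ≈ 0.2300
Decision: fail to reject H₀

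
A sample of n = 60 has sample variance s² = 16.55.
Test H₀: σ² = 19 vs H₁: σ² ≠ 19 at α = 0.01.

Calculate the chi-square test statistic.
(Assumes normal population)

df = n - 1 = 59
χ² = (n-1)s²/σ₀² = 59×16.55/19 = 51.3921
Critical values: χ²_{0.995,59} = 34.770, χ²_{0.005,59} = 90.715
Rejection region: χ² < 34.770 or χ² > 90.715
Decision: fail to reject H₀

Answer: χ² = 51.3921, fail to reject H₀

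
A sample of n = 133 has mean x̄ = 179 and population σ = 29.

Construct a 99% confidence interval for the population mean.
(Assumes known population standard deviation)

Confidence level: 99%, α = 0.01
z_0.005 = 2.576
SE = σ/√n = 29/√133 = 2.5146
Margin of error = 2.576 × 2.5146 = 6.4776
CI: x̄ ± margin = 179 ± 6.4776
CI: (172.5224, 185.4776)

Answer: (172.5224, 185.4776)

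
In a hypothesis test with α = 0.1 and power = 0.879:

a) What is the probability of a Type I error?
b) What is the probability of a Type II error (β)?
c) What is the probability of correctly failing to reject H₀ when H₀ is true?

a) Type I error probability = α = 0.1
b) Power = P(reject H₀ | H₁ true) = 1 - β = 0.879, so Type II error probability = β = 1 - Power = 0.121
c) P(fail to reject H₀ | H₀ true) = 1 - α = 0.9

Answer: a) 0.1, b) 0.121, c) 0.9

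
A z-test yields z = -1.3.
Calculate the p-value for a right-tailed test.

Answer: p-value ≈ 0.9032

Derivation:
For z = -1.3:
p = P(Z > -1.3) = 1 - Φ(-1.3) = 0.9032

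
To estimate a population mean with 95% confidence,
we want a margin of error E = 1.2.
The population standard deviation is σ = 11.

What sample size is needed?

Answer: n = 323

Derivation:
z_0.025 = 1.960
n = (z×σ/E)² = (1.960×11/1.2)²
n = 322.8011
Round up: n = 323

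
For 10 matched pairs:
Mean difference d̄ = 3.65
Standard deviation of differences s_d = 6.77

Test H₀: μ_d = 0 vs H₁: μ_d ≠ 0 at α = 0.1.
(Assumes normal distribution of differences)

df = n - 1 = 9
SE = s_d/√n = 6.77/√10 = 2.1409
t = d̄/SE = 3.65/2.1409 = 1.7049
Critical value: t_{0.05,9} = ±1.833
p-value ≈ 0.1224
Decision: fail to reject H₀

Answer: t = 1.7049, fail to reject H₀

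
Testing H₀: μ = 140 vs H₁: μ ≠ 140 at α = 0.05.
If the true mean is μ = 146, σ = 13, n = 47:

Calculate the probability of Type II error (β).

Answer: β ≈ 0.1143

Derivation:
SE = σ/√n = 13/√47 = 1.8962
Critical values: μ₀ ± z_0.025×SE = 140 ± 1.960×1.8962
Acceptance region: (136.2834, 143.7166)
Under H₁ (μ = 146): z_high = (143.7166 - 146)/1.8962 = -1.2042, z_low = (136.2834 - 146)/1.8962 = -5.1242
β = P(not reject | H₁) = Φ(-1.2042) - Φ(-5.1242) ≈ 0.1143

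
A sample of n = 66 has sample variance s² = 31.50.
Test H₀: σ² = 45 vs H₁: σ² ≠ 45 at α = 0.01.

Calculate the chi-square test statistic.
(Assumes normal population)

df = n - 1 = 65
χ² = (n-1)s²/σ₀² = 65×31.50/45 = 45.5000
Critical values: χ²_{0.995,65} = 39.383, χ²_{0.005,65} = 98.105
Rejection region: χ² < 39.383 or χ² > 98.105
Decision: fail to reject H₀

Answer: χ² = 45.5000, fail to reject H₀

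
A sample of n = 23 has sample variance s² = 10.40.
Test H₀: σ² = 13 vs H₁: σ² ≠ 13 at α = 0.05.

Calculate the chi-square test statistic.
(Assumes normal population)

df = n - 1 = 22
χ² = (n-1)s²/σ₀² = 22×10.40/13 = 17.6000
Critical values: χ²_{0.975,22} = 10.982, χ²_{0.025,22} = 36.781
Rejection region: χ² < 10.982 or χ² > 36.781
Decision: fail to reject H₀

Answer: χ² = 17.6000, fail to reject H₀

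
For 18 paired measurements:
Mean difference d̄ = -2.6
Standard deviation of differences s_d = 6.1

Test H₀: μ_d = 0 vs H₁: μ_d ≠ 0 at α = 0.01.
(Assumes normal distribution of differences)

df = n - 1 = 17
SE = s_d/√n = 6.1/√18 = 1.4378
t = d̄/SE = -2.6/1.4378 = -1.8083
Critical value: t_{0.005,17} = ±2.898
p-value ≈ 0.0883
Decision: fail to reject H₀

Answer: t = -1.8083, fail to reject H₀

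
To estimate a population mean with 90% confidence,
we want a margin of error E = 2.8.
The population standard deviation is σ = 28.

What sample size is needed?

Answer: n = 271

Derivation:
z_0.05 = 1.645
n = (z×σ/E)² = (1.645×28/2.8)²
n = 270.6025
Round up: n = 271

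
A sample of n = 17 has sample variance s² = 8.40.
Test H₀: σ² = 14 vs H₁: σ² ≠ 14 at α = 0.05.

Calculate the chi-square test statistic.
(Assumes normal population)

df = n - 1 = 16
χ² = (n-1)s²/σ₀² = 16×8.40/14 = 9.6000
Critical values: χ²_{0.975,16} = 6.908, χ²_{0.025,16} = 28.845
Rejection region: χ² < 6.908 or χ² > 28.845
Decision: fail to reject H₀

Answer: χ² = 9.6000, fail to reject H₀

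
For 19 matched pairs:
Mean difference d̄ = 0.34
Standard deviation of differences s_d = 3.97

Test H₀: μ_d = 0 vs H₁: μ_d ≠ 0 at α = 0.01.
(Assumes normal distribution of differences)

df = n - 1 = 18
SE = s_d/√n = 3.97/√19 = 0.9108
t = d̄/SE = 0.34/0.9108 = 0.3733
Critical value: t_{0.005,18} = ±2.878
p-value ≈ 0.7133
Decision: fail to reject H₀

Answer: t = 0.3733, fail to reject H₀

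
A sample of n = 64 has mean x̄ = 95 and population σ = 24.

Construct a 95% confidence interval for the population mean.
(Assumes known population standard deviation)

Confidence level: 95%, α = 0.05
z_0.025 = 1.960
SE = σ/√n = 24/√64 = 3.0000
Margin of error = 1.960 × 3.0000 = 5.8800
CI: x̄ ± margin = 95 ± 5.8800
CI: (89.1200, 100.8800)

Answer: (89.1200, 100.8800)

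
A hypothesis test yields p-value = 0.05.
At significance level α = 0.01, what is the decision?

Compare p-value to α:
0.05 ≥ 0.01
Decision: fail to reject H₀

Answer: fail to reject H₀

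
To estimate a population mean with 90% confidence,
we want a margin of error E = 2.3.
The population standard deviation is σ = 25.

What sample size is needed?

z_0.05 = 1.645
n = (z×σ/E)² = (1.645×25/2.3)²
n = 319.7099
Round up: n = 320

Answer: n = 320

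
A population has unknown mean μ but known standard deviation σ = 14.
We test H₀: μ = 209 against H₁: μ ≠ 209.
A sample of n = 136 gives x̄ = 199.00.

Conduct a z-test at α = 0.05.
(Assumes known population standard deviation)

Standard error: SE = σ/√n = 14/√136 = 1.2005
z-statistic: z = (x̄ - μ₀)/SE = (199.00 - 209)/1.2005 = -8.3299
Critical value: ±1.960
p-value < 0.0001
Decision: reject H₀

Answer: z = -8.3299, reject H₀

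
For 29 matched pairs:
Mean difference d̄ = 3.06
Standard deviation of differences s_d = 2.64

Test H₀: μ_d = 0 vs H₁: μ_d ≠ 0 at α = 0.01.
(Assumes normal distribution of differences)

Answer: t = 6.2424, reject H₀

Derivation:
df = n - 1 = 28
SE = s_d/√n = 2.64/√29 = 0.4902
t = d̄/SE = 3.06/0.4902 = 6.2424
Critical value: t_{0.005,28} = ±2.763
p-value < 0.0001
Decision: reject H₀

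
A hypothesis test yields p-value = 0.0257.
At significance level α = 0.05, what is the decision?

Answer: reject H₀

Derivation:
Compare p-value to α:
0.0257 < 0.05
Decision: reject H₀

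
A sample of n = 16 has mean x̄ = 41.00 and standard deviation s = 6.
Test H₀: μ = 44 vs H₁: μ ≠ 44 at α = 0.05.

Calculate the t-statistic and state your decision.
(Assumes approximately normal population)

df = n - 1 = 15
SE = s/√n = 6/√16 = 1.5000
t = (x̄ - μ₀)/SE = (41.00 - 44)/1.5000 = -2.0000
Critical value: t_{0.025,15} = ±2.131
p-value ≈ 0.0639
Decision: fail to reject H₀

Answer: t = -2.0000, fail to reject H₀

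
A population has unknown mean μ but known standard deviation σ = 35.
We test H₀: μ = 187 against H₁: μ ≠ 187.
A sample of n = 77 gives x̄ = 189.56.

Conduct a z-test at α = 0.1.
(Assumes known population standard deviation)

Answer: z = 0.6418, fail to reject H₀

Derivation:
Standard error: SE = σ/√n = 35/√77 = 3.9886
z-statistic: z = (x̄ - μ₀)/SE = (189.56 - 187)/3.9886 = 0.6418
Critical value: ±1.645
p-value = 0.5210
Decision: fail to reject H₀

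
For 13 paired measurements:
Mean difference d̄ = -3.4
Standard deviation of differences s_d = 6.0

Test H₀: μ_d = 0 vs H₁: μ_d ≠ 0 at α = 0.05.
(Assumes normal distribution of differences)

Answer: t = -2.0431, fail to reject H₀

Derivation:
df = n - 1 = 12
SE = s_d/√n = 6.0/√13 = 1.6641
t = d̄/SE = -3.4/1.6641 = -2.0431
Critical value: t_{0.025,12} = ±2.179
p-value ≈ 0.0636
Decision: fail to reject H₀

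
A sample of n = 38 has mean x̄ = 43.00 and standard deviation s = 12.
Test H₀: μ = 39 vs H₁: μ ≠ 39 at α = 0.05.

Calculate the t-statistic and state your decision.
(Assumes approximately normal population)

Answer: t = 2.0548, reject H₀

Derivation:
df = n - 1 = 37
SE = s/√n = 12/√38 = 1.9467
t = (x̄ - μ₀)/SE = (43.00 - 39)/1.9467 = 2.0548
Critical value: t_{0.025,37} = ±2.026
p-value ≈ 0.0470
Decision: reject H₀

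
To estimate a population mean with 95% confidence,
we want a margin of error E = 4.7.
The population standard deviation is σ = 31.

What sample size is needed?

Answer: n = 168

Derivation:
z_0.025 = 1.960
n = (z×σ/E)² = (1.960×31/4.7)²
n = 167.1244
Round up: n = 168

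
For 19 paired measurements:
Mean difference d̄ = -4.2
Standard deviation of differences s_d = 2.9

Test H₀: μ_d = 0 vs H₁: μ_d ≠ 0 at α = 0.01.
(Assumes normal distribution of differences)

df = n - 1 = 18
SE = s_d/√n = 2.9/√19 = 0.6653
t = d̄/SE = -4.2/0.6653 = -6.3129
Critical value: t_{0.005,18} = ±2.878
p-value < 0.0001
Decision: reject H₀

Answer: t = -6.3129, reject H₀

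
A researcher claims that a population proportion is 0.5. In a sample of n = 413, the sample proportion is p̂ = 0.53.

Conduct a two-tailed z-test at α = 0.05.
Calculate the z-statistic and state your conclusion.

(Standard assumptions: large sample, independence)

H₀: p = 0.5, H₁: p ≠ 0.5
Standard error: SE = √(p₀(1-p₀)/n) = √(0.5×0.5/413) = 0.024603
z-statistic: z = (p̂ - p₀)/SE = (0.53 - 0.5)/0.024603 = 1.2194
Critical value: z_0.025 = ±1.960
p-value = 0.2227
Decision: fail to reject H₀ at α = 0.05

Answer: z = 1.2194, fail to reject H₀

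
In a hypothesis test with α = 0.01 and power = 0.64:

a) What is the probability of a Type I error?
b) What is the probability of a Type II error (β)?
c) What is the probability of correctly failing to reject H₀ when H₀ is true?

a) Type I error probability = α = 0.01
b) Power = P(reject H₀ | H₁ true) = 1 - β = 0.64, so Type II error probability = β = 1 - Power = 0.36
c) P(fail to reject H₀ | H₀ true) = 1 - α = 0.99

Answer: a) 0.01, b) 0.36, c) 0.99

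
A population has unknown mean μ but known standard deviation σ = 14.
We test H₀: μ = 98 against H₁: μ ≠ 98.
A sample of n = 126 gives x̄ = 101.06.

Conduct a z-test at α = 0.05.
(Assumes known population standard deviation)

Standard error: SE = σ/√n = 14/√126 = 1.2472
z-statistic: z = (x̄ - μ₀)/SE = (101.06 - 98)/1.2472 = 2.4535
Critical value: ±1.960
p-value = 0.0141
Decision: reject H₀

Answer: z = 2.4535, reject H₀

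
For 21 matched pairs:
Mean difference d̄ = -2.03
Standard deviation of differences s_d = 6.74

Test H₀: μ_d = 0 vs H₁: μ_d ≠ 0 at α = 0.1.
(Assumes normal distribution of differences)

Answer: t = -1.3802, fail to reject H₀

Derivation:
df = n - 1 = 20
SE = s_d/√n = 6.74/√21 = 1.4708
t = d̄/SE = -2.03/1.4708 = -1.3802
Critical value: t_{0.05,20} = ±1.725
p-value ≈ 0.1828
Decision: fail to reject H₀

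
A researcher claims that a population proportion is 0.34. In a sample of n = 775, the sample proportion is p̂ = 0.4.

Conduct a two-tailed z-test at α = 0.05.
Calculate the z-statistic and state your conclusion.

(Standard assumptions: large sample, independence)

H₀: p = 0.34, H₁: p ≠ 0.34
Standard error: SE = √(p₀(1-p₀)/n) = √(0.34×0.66/775) = 0.017016
z-statistic: z = (p̂ - p₀)/SE = (0.4 - 0.34)/0.017016 = 3.5261
Critical value: z_0.025 = ±1.960
p-value = 0.0004
Decision: reject H₀ at α = 0.05

Answer: z = 3.5261, reject H₀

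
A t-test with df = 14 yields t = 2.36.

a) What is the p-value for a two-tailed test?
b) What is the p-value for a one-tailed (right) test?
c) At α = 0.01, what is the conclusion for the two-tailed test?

Using t-distribution with df = 14:
a) Two-tailed: p = 2×P(T > 2.36) = 0.0333
b) One-tailed: p = P(T > 2.36) = 0.0167
c) 0.0333 ≥ 0.01, fail to reject H₀

Answer: a) 0.0333, b) 0.0167, c) fail to reject H₀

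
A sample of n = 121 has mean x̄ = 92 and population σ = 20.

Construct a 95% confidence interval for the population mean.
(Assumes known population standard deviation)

Answer: (88.4363, 95.5637)

Derivation:
Confidence level: 95%, α = 0.05
z_0.025 = 1.960
SE = σ/√n = 20/√121 = 1.8182
Margin of error = 1.960 × 1.8182 = 3.5637
CI: x̄ ± margin = 92 ± 3.5637
CI: (88.4363, 95.5637)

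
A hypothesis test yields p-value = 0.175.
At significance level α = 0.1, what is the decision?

Answer: fail to reject H₀

Derivation:
Compare p-value to α:
0.175 ≥ 0.1
Decision: fail to reject H₀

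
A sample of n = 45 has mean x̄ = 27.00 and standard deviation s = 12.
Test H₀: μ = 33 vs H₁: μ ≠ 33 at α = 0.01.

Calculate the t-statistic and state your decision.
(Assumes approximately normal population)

Answer: t = -3.3540, reject H₀

Derivation:
df = n - 1 = 44
SE = s/√n = 12/√45 = 1.7889
t = (x̄ - μ₀)/SE = (27.00 - 33)/1.7889 = -3.3540
Critical value: t_{0.005,44} = ±2.692
p-value ≈ 0.0016
Decision: reject H₀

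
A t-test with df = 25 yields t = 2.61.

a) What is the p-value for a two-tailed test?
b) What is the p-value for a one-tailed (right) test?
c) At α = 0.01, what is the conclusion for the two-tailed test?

Using t-distribution with df = 25:
a) Two-tailed: p = 2×P(T > 2.61) = 0.0151
b) One-tailed: p = P(T > 2.61) = 0.0075
c) 0.0151 ≥ 0.01, fail to reject H₀

Answer: a) 0.0151, b) 0.0075, c) fail to reject H₀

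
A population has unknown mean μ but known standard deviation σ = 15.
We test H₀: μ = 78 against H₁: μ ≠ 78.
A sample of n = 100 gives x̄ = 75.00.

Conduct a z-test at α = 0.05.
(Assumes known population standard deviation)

Answer: z = -2.0000, reject H₀

Derivation:
Standard error: SE = σ/√n = 15/√100 = 1.5000
z-statistic: z = (x̄ - μ₀)/SE = (75.00 - 78)/1.5000 = -2.0000
Critical value: ±1.960
p-value = 0.0455
Decision: reject H₀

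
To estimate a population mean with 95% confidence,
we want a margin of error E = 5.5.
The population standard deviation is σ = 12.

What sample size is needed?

z_0.025 = 1.960
n = (z×σ/E)² = (1.960×12/5.5)²
n = 18.2873
Round up: n = 19

Answer: n = 19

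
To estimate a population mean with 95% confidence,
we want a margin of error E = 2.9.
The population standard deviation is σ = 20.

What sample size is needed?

Answer: n = 183

Derivation:
z_0.025 = 1.960
n = (z×σ/E)² = (1.960×20/2.9)²
n = 182.7158
Round up: n = 183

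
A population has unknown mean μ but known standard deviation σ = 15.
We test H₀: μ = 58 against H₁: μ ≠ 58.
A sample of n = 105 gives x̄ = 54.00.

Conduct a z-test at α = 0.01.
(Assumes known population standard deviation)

Answer: z = -2.7324, reject H₀

Derivation:
Standard error: SE = σ/√n = 15/√105 = 1.4639
z-statistic: z = (x̄ - μ₀)/SE = (54.00 - 58)/1.4639 = -2.7324
Critical value: ±2.576
p-value = 0.0063
Decision: reject H₀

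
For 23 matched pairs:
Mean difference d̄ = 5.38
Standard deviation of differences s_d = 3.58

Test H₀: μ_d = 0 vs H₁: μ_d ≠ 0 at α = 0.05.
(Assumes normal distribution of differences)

df = n - 1 = 22
SE = s_d/√n = 3.58/√23 = 0.7465
t = d̄/SE = 5.38/0.7465 = 7.2070
Critical value: t_{0.025,22} = ±2.074
p-value < 0.0001
Decision: reject H₀

Answer: t = 7.2070, reject H₀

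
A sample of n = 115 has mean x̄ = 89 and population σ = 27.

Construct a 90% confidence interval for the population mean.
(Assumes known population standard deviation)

Answer: (84.8582, 93.1418)

Derivation:
Confidence level: 90%, α = 0.1
z_0.05 = 1.645
SE = σ/√n = 27/√115 = 2.5178
Margin of error = 1.645 × 2.5178 = 4.1418
CI: x̄ ± margin = 89 ± 4.1418
CI: (84.8582, 93.1418)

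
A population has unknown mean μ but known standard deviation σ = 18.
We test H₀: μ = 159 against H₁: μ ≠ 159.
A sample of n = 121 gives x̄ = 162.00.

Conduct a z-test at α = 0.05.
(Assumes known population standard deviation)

Answer: z = 1.8333, fail to reject H₀

Derivation:
Standard error: SE = σ/√n = 18/√121 = 1.6364
z-statistic: z = (x̄ - μ₀)/SE = (162.00 - 159)/1.6364 = 1.8333
Critical value: ±1.960
p-value = 0.0668
Decision: fail to reject H₀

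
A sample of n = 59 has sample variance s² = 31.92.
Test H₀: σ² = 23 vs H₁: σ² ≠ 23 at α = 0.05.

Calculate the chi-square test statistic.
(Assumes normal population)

df = n - 1 = 58
χ² = (n-1)s²/σ₀² = 58×31.92/23 = 80.4939
Critical values: χ²_{0.975,58} = 38.844, χ²_{0.025,58} = 80.936
Rejection region: χ² < 38.844 or χ² > 80.936
Decision: fail to reject H₀

Answer: χ² = 80.4939, fail to reject H₀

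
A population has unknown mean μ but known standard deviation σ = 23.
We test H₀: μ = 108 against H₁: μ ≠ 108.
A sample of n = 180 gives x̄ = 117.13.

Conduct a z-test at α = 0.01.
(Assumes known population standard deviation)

Standard error: SE = σ/√n = 23/√180 = 1.7143
z-statistic: z = (x̄ - μ₀)/SE = (117.13 - 108)/1.7143 = 5.3258
Critical value: ±2.576
p-value < 0.0001
Decision: reject H₀

Answer: z = 5.3258, reject H₀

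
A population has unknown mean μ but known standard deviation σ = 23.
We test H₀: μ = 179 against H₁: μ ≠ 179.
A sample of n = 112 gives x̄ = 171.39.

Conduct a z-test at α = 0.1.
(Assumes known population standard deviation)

Answer: z = -3.5016, reject H₀

Derivation:
Standard error: SE = σ/√n = 23/√112 = 2.1733
z-statistic: z = (x̄ - μ₀)/SE = (171.39 - 179)/2.1733 = -3.5016
Critical value: ±1.645
p-value = 0.0005
Decision: reject H₀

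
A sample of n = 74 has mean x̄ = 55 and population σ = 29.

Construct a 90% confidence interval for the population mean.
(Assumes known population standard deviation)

Confidence level: 90%, α = 0.1
z_0.05 = 1.645
SE = σ/√n = 29/√74 = 3.3712
Margin of error = 1.645 × 3.3712 = 5.5456
CI: x̄ ± margin = 55 ± 5.5456
CI: (49.4544, 60.5456)

Answer: (49.4544, 60.5456)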